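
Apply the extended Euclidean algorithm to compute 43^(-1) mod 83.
Extended GCD: 43(-27) + 83(14) = 1. So 43^(-1) ≡ -27 ≡ 56 mod 83. Verify: 43 × 56 = 2408 ≡ 1 mod 83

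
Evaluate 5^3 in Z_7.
5^{3} = 125 ≡ 6 (mod 7)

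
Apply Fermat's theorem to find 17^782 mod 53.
By Fermat: 17^{52} ≡ 1 mod 53. 782 ≡ 2 mod 52. So 17^{782} ≡ 17^{2} ≡ 24 mod 53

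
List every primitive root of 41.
There are φ(40) = 16 primitive roots mod 41: {6, 7, 11, 12, 13, 15, 17, 19, 22, 24, 26, 28, 29, 30, 34, 35}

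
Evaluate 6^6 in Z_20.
By repeated squaring mod 20: 6^{1}≡6, 6^{2}≡16, 6^{4}≡16. Then 6^{6} = 6^{4+2} ≡ 16 × 16 ≡ 16 mod 20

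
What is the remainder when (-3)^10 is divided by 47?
By repeated squaring mod 47: (-3)^{1}≡44, (-3)^{2}≡9, (-3)^{4}≡34, (-3)^{8}≡28. Then (-3)^{10} = (-3)^{8+2} ≡ 28 × 9 ≡ 17 mod 47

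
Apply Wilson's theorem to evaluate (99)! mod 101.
(100)! = (99)! × (100) ≡ -1 mod 101. So (99)! ≡ -1 × (100)^(-1) ≡ (-1)×(-1) = 1 mod 101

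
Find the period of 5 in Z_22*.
Powers of 5 mod 22: 5^1≡5, 5^2≡3, 5^3≡15, 5^4≡9, 5^5≡1. So the order of 5 is 5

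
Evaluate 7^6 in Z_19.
By repeated squaring mod 19: 7^{1}≡7, 7^{2}≡11, 7^{4}≡7. Then 7^{6} = 7^{4+2} ≡ 7 × 11 ≡ 1 mod 19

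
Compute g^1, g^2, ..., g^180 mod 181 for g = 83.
83^1, 83^2, ..., 83^{180} mod 181: [83, 11, 8, 121, 88, 64, 63, 161, 150, 142, 21, 114, 50, 168, 7, 38, 77, 56, 123, 73, 86, 79, 41, 145, 89, 147, 74, 169, 90, 49, 85, 177, 30, 137, 149, 59, 10, 106, 110, 80, 124, 156, 97, 87, 162, 52, 153, 29, 54, 138, 51, 70, 18, 46, 17, 144, 6, 136, 66, 48, 2, 166, 22, 16, 61, 176, 128, 126, 141, 119, 103, 42, 47, 100, 155, 14, 76, 154, 112, 65, 146, 172, 158, 82, 109, 178, 113, 148, 157, 180, 98, 170, 173, 60, 93, 117, 118, 20, 31, 39, 160, 67, 131, 13, 174, 143, 104, 125, 58, 108, 95, 102, 140, 36, 92, 34, 107, 12, 91, 132, 96, 4, 151, 44, 32, 122, 171, 75, 71, 101, 57, 25, 84, 94, 19, 129, 28, 152, 127, 43, 130, 111, 163, 135, 164, 37, 175, 45, 115, 133, 179, 15, 159, 165, 120, 5, 53, 55, 40, 62, 78, 139, 134, 81, 26, 167, 105, 27, 69, 116, 35, 9, 23, 99, 72, 3, 68, 33, 24, 1]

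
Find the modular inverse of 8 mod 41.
Since 41 is prime, by Fermat 8^(-1) ≡ 8^{39} ≡ 36 (mod 41). Verify: 8 × 36 = 288 ≡ 1 (mod 41)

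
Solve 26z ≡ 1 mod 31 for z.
Since 31 is prime, by Fermat 26^(-1) ≡ 26^{29} ≡ 6 mod 31. Verify: 26 × 6 = 156 ≡ 1 mod 31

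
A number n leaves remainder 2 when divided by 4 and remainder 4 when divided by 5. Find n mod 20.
M = 4 × 5 = 20. M₁ = 5, y₁ ≡ 1 mod 4. M₂ = 4, y₂ ≡ 4 mod 5. n = 2×5×1 + 4×4×4 ≡ 14 mod 20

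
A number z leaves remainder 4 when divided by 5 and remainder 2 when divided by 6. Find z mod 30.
M = 5 × 6 = 30. M₁ = 6, y₁ ≡ 1 mod 5. M₂ = 5, y₂ ≡ 5 mod 6. z = 4×6×1 + 2×5×5 ≡ 14 mod 30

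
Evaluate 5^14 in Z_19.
By repeated squaring (mod 19): 5^{1}≡5, 5^{2}≡6, 5^{4}≡17, 5^{8}≡4. Then 5^{14} = 5^{8+4+2} ≡ 4 × 17 × 6 ≡ 9 (mod 19)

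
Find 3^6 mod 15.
By repeated squaring mod 15: 3^{1}≡3, 3^{2}≡9, 3^{4}≡6. Then 3^{6} = 3^{4+2} ≡ 6 × 9 ≡ 9 mod 15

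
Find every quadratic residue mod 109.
QRs mod 109: {1, 3, 4, 5, 7, 9, 12, 15, 16, 20, 21, 22, 25, 26, 27, 28, 29, 31, 34, 35, 36, 38, 43, 45, 46, 48, 49, 60, 61, 63, 64, 66, 71, 73, 74, 75, 78, 80, 81, 82, 83, 84, 87, 88, 89, 93, 94, 97, 100, 102, 104, 105, 106, 108}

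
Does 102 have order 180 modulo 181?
102^{45} ≡ 1 (mod 181) and 45 < 180, so ord_181(102) = 45 ≠ 180 and 102 is not a primitive root.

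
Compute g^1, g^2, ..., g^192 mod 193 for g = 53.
53^1, 53^2, ..., 53^{192} mod 193: [53, 107, 74, 62, 5, 72, 149, 177, 117, 25, 167, 166, 113, 6, 125, 63, 58, 179, 30, 46, 122, 97, 123, 150, 37, 31, 99, 36, 171, 185, 155, 109, 180, 83, 153, 3, 159, 128, 29, 186, 15, 23, 61, 145, 158, 75, 115, 112, 146, 18, 182, 189, 174, 151, 90, 138, 173, 98, 176, 64, 111, 93, 104, 108, 127, 169, 79, 134, 154, 56, 73, 9, 91, 191, 87, 172, 45, 69, 183, 49, 88, 32, 152, 143, 52, 54, 160, 181, 136, 67, 77, 28, 133, 101, 142, 192, 140, 86, 119, 131, 188, 121, 44, 16, 76, 168, 26, 27, 80, 187, 68, 130, 135, 14, 163, 147, 71, 96, 70, 43, 156, 162, 94, 157, 22, 8, 38, 84, 13, 110, 40, 190, 34, 65, 164, 7, 178, 170, 132, 48, 35, 118, 78, 81, 47, 175, 11, 4, 19, 42, 103, 55, 20, 95, 17, 129, 82, 100, 89, 85, 66, 24, 114, 59, 39, 137, 120, 184, 102, 2, 106, 21, 148, 124, 10, 144, 105, 161, 41, 50, 141, 139, 33, 12, 57, 126, 116, 165, 60, 92, 51, 1]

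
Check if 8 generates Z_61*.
8^{20} ≡ 1 mod 61 and 20 < 60, so ord_61(8) = 20 ≠ 60 and 8 is not a primitive root.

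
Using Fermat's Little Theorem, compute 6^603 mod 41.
By Fermat: 6^{40} ≡ 1 (mod 41). 603 ≡ 3 (mod 40). So 6^{603} ≡ 6^{3} ≡ 11 (mod 41)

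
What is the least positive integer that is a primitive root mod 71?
g = 7. For each prime q|70: 7^{35}≡70, 7^{14}≡54, 7^{10}≡45, none ≡ 1, so ord_71(7) = 70 and 7 is a primitive root.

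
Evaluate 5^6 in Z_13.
By repeated squaring (mod 13): 5^{1}≡5, 5^{2}≡12, 5^{4}≡1. Then 5^{6} = 5^{4+2} ≡ 1 × 12 ≡ 12 (mod 13)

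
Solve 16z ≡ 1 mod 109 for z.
Since 109 is prime, by Fermat 16^(-1) ≡ 16^{107} ≡ 75 mod 109. Verify: 16 × 75 = 1200 ≡ 1 mod 109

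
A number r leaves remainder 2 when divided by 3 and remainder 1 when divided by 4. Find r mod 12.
M = 3 × 4 = 12. M₁ = 4, y₁ ≡ 1 mod 3. M₂ = 3, y₂ ≡ 3 mod 4. r = 2×4×1 + 1×3×3 ≡ 5 mod 12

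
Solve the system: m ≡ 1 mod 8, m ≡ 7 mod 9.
M = 8 × 9 = 72. M₁ = 9, y₁ ≡ 1 mod 8. M₂ = 8, y₂ ≡ 8 mod 9. m = 1×9×1 + 7×8×8 ≡ 25 mod 72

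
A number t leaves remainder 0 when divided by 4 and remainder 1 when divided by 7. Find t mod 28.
M = 4 × 7 = 28. M₁ = 7, y₁ ≡ 3 mod 4. M₂ = 4, y₂ ≡ 2 mod 7. t = 0×7×3 + 1×4×2 ≡ 8 mod 28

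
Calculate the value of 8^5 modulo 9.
By repeated squaring mod 9: 8^{1}≡8, 8^{2}≡1, 8^{4}≡1. Then 8^{5} = 8^{4+1} ≡ 1 × 8 ≡ 8 mod 9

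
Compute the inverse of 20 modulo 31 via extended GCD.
Extended GCD: 20(14) + 31(-9) = 1. So 20^(-1) ≡ 14 (mod 31). Verify: 20 × 14 = 280 ≡ 1 (mod 31)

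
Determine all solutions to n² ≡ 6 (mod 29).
The square roots of 6 mod 29 are 8 and 21. Verify: 8² = 64 ≡ 6 (mod 29)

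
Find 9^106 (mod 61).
Using Fermat: 9^{60} ≡ 1 (mod 61). 106 ≡ 46 (mod 60). So 9^{106} ≡ 9^{46} ≡ 9 (mod 61)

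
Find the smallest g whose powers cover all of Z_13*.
g = 2. For each prime q|12: 2^{6}≡12, 2^{4}≡3, none ≡ 1, so ord_13(2) = 12 and 2 is a primitive root.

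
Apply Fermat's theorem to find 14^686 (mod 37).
By Fermat: 14^{36} ≡ 1 (mod 37). 686 ≡ 2 (mod 36). So 14^{686} ≡ 14^{2} ≡ 11 (mod 37)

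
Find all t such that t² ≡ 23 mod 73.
The square roots of 23 mod 73 are 60 and 13. Verify: 60² = 3600 ≡ 23 mod 73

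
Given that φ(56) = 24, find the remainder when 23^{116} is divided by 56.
By Euler: 23^{24} ≡ 1 (mod 56) since gcd(23, 56) = 1. 116 = 4×24 + 20. So 23^{116} ≡ 23^{20} ≡ 25 (mod 56)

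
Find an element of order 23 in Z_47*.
2 has order 23 mod 47 since 2^{23} ≡ 1 mod 47 and no smaller power works.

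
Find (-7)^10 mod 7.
By repeated squaring mod 7: (-7)^{1}≡0, (-7)^{2}≡0, (-7)^{4}≡0, (-7)^{8}≡0. Then (-7)^{10} = (-7)^{8+2} ≡ 0 × 0 ≡ 0 mod 7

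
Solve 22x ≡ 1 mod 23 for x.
Since 23 is prime, by Fermat 22^(-1) ≡ 22^{21} ≡ 22 mod 23. Verify: 22 × 22 = 484 ≡ 1 mod 23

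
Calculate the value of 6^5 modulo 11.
By repeated squaring (mod 11): 6^{1}≡6, 6^{2}≡3, 6^{4}≡9. Then 6^{5} = 6^{4+1} ≡ 9 × 6 ≡ 10 (mod 11)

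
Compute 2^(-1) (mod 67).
Since 67 is prime, by Fermat 2^(-1) ≡ 2^{65} ≡ 34 (mod 67). Verify: 2 × 34 = 68 ≡ 1 (mod 67)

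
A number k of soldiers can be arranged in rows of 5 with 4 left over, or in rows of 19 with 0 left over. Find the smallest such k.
M = 5 × 19 = 95. M₁ = 19, y₁ ≡ 4 (mod 5). M₂ = 5, y₂ ≡ 4 (mod 19). k = 4×19×4 + 0×5×4 ≡ 19 (mod 95)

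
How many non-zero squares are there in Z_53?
The squaring map on Z_53* is 2-to-1, so there are (52)/2 = 26 QRs.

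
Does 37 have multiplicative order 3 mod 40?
Powers of 37 mod 40: 37^1≡37, 37^2≡9, 37^3≡13, 37^4≡1. 37^3≡13≢1, so ord ≠ 3. No, the actual order is 4.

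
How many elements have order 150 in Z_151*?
A prime p has φ(p-1) primitive roots; here φ(150) = 40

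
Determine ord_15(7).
Powers of 7 mod 15: 7^1≡7, 7^2≡4, 7^3≡13, 7^4≡1. ord_15(7) = 4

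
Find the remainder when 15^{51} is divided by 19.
By Fermat: 15^{18} ≡ 1 mod 19. 51 = 2×18 + 15. So 15^{51} ≡ 15^{15} ≡ 8 mod 19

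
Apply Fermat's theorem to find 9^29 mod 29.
By Fermat: 9^{28} ≡ 1 mod 29. So 9^{29} = 9^{28} · 9^{1} ≡ 9^{1} ≡ 9 mod 29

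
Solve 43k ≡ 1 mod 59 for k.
Since 59 is prime, by Fermat 43^(-1) ≡ 43^{57} ≡ 11 mod 59. Verify: 43 × 11 = 473 ≡ 1 mod 59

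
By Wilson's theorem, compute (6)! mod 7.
By Wilson's theorem, (6)! ≡ -1 ≡ 6 mod 7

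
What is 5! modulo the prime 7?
(6)! = (5)! × (6) ≡ -1 mod 7. So (5)! ≡ -1 × (6)^(-1) ≡ (-1)×(-1) = 1 mod 7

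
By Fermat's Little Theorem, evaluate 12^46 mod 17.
By Fermat: 12^{16} ≡ 1 (mod 17). 46 = 2×16 + 14. So 12^{46} ≡ 12^{14} ≡ 15 (mod 17)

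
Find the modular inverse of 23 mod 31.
Since 31 is prime, by Fermat 23^(-1) ≡ 23^{29} ≡ 27 (mod 31). Verify: 23 × 27 = 621 ≡ 1 (mod 31)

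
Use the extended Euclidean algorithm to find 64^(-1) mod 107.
Extended GCD: 64(-5) + 107(3) = 1. So 64^(-1) ≡ -5 ≡ 102 (mod 107). Verify: 64 × 102 = 6528 ≡ 1 (mod 107)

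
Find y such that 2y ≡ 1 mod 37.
Since 37 is prime, by Fermat 2^(-1) ≡ 2^{35} ≡ 19 mod 37. Verify: 2 × 19 = 38 ≡ 1 mod 37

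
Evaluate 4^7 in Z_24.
By repeated squaring mod 24: 4^{1}≡4, 4^{2}≡16, 4^{4}≡16. Then 4^{7} = 4^{4+2+1} ≡ 16 × 16 × 4 ≡ 16 mod 24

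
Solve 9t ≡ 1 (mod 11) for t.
Since 11 is prime, by Fermat 9^(-1) ≡ 9^{9} ≡ 5 (mod 11). Verify: 9 × 5 = 45 ≡ 1 (mod 11)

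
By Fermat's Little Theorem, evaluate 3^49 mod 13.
By Fermat: 3^{12} ≡ 1 (mod 13). 49 = 4×12 + 1. So 3^{49} ≡ 3^{1} ≡ 3 (mod 13)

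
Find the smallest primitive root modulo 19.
g = 2. For each prime q|18: 2^{9}≡18, 2^{6}≡7, none ≡ 1, so ord_19(2) = 18 and 2 is a primitive root.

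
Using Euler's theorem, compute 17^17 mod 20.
By Euler: 17^{8} ≡ 1 (mod 20) since gcd(17, 20) = 1. 17 = 2×8 + 1. So 17^{17} ≡ 17^{1} ≡ 17 (mod 20)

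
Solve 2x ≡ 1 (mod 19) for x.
Since 19 is prime, by Fermat 2^(-1) ≡ 2^{17} ≡ 10 (mod 19). Verify: 2 × 10 = 20 ≡ 1 (mod 19)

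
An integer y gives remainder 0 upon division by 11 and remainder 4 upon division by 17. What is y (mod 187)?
M = 11 × 17 = 187. M₁ = 17, y₁ ≡ 2 (mod 11). M₂ = 11, y₂ ≡ 14 (mod 17). y = 0×17×2 + 4×11×14 ≡ 55 (mod 187)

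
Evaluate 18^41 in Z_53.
By repeated squaring mod 53: 18^{1}≡18, 18^{2}≡6, 18^{4}≡36, 18^{8}≡24, 18^{16}≡46, 18^{32}≡49. Then 18^{41} = 18^{32+8+1} ≡ 49 × 24 × 18 ≡ 21 mod 53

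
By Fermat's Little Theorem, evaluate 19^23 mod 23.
By Fermat: 19^{22} ≡ 1 (mod 23). So 19^{23} = 19^{22} · 19^{1} ≡ 19^{1} ≡ 19 (mod 23)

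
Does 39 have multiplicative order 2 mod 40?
Powers of 39 mod 40: 39^1≡39, 39^2≡1. First k with 39^k≡1 is k=2. Yes, ord_40(39) = 2.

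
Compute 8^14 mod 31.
By repeated squaring mod 31: 8^{1}≡8, 8^{2}≡2, 8^{4}≡4, 8^{8}≡16. Then 8^{14} = 8^{8+4+2} ≡ 16 × 4 × 2 ≡ 4 mod 31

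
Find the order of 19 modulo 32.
Powers of 19 mod 32: 19^1≡19, 19^2≡9, 19^3≡11, 19^4≡17, 19^5≡3, 19^6≡25, 19^7≡27, 19^8≡1. Order = 8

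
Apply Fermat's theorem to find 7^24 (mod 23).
By Fermat: 7^{22} ≡ 1 (mod 23). So 7^{24} = 7^{22} · 7^{2} ≡ 7^{2} ≡ 3 (mod 23)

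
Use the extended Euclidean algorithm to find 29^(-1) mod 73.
Extended GCD: 29(-5) + 73(2) = 1. So 29^(-1) ≡ -5 ≡ 68 (mod 73). Verify: 29 × 68 = 1972 ≡ 1 (mod 73)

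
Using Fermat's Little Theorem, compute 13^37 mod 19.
By Fermat: 13^{18} ≡ 1 mod 19. 37 = 2×18 + 1. So 13^{37} ≡ 13^{1} ≡ 13 mod 19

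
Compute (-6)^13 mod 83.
By repeated squaring mod 83: (-6)^{1}≡77, (-6)^{2}≡36, (-6)^{4}≡51, (-6)^{8}≡28. Then (-6)^{13} = (-6)^{8+4+1} ≡ 28 × 51 × 77 ≡ 64 mod 83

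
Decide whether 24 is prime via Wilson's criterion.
(23)! mod 24 = 0. Since 0 ≢ -1 mod 24, 24 is not prime.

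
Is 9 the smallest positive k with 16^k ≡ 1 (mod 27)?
Powers of 16 mod 27: 16^1≡16, 16^2≡13, 16^3≡19, 16^4≡7, 16^5≡4, 16^6≡10, 16^7≡25, 16^8≡22, 16^9≡1. First k with 16^k≡1 is k=9. Yes, ord_27(16) = 9.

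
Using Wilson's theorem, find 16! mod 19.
(18)! = (16)! × (17) × (18) ≡ -1 mod 19. So (16)! ≡ -1 × [(18)(17)]^(-1) ≡ 9 mod 19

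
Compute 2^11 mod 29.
By repeated squaring (mod 29): 2^{1}≡2, 2^{2}≡4, 2^{4}≡16, 2^{8}≡24. Then 2^{11} = 2^{8+2+1} ≡ 24 × 4 × 2 ≡ 18 (mod 29)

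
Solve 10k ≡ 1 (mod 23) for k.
Since 23 is prime, by Fermat 10^(-1) ≡ 10^{21} ≡ 7 (mod 23). Verify: 10 × 7 = 70 ≡ 1 (mod 23)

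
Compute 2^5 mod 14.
By repeated squaring (mod 14): 2^{1}≡2, 2^{2}≡4, 2^{4}≡2. Then 2^{5} = 2^{4+1} ≡ 2 × 2 ≡ 4 (mod 14)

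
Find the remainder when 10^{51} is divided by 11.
By Fermat: 10^{10} ≡ 1 mod 11. 51 = 5×10 + 1. So 10^{51} ≡ 10^{1} ≡ 10 mod 11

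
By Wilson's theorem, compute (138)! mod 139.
By Wilson's theorem, (138)! ≡ -1 ≡ 138 mod 139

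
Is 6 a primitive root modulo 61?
ord_61(6) divides 60. For each prime q|60: 6^{30}≡60, 6^{20}≡47, 6^{12}≡20, none ≡ 1. So 6 has order 60 and is a primitive root mod 61.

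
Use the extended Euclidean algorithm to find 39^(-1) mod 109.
Extended GCD: 39(14) + 109(-5) = 1. So 39^(-1) ≡ 14 (mod 109). Verify: 39 × 14 = 546 ≡ 1 (mod 109)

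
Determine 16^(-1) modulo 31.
Since 31 is prime, by Fermat 16^(-1) ≡ 16^{29} ≡ 2 mod 31. Verify: 16 × 2 = 32 ≡ 1 mod 31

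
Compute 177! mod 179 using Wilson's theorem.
(178)! = (177)! × (178) ≡ -1 mod 179. So (177)! ≡ -1 × (178)^(-1) ≡ (-1)×(-1) = 1 mod 179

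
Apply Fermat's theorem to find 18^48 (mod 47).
By Fermat: 18^{46} ≡ 1 (mod 47). So 18^{48} = 18^{46} · 18^{2} ≡ 18^{2} ≡ 42 (mod 47)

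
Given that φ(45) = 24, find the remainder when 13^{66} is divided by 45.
By Euler: 13^{24} ≡ 1 (mod 45) since gcd(13, 45) = 1. 66 = 2×24 + 18. So 13^{66} ≡ 13^{18} ≡ 19 (mod 45)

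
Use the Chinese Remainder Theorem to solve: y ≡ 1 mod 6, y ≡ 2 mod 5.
M = 6 × 5 = 30. M₁ = 5, y₁ ≡ 5 mod 6. M₂ = 6, y₂ ≡ 1 mod 5. y = 1×5×5 + 2×6×1 ≡ 7 mod 30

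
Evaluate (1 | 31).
(1/31) = 1^{15} mod 31 = 1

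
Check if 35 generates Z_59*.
35^{29} ≡ 1 (mod 59) and 29 < 58, so ord_59(35) = 29 ≠ 58 and 35 is not a primitive root.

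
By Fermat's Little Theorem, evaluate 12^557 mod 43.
By Fermat: 12^{42} ≡ 1 mod 43. 557 ≡ 11 mod 42. So 12^{557} ≡ 12^{11} ≡ 26 mod 43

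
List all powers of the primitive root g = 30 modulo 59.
30^1, 30^2, ..., 30^{58} mod 59: [30, 15, 37, 48, 24, 12, 6, 3, 31, 45, 52, 26, 13, 36, 18, 9, 34, 17, 38, 19, 39, 49, 54, 27, 43, 51, 55, 57, 58, 29, 44, 22, 11, 35, 47, 53, 56, 28, 14, 7, 33, 46, 23, 41, 50, 25, 42, 21, 40, 20, 10, 5, 32, 16, 8, 4, 2, 1]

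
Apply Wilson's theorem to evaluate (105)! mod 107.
(106)! = (105)! × (106) ≡ -1 (mod 107). So (105)! ≡ -1 × (106)^(-1) ≡ (-1)×(-1) = 1 (mod 107)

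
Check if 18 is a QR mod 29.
By Euler's criterion: 18^{14} ≡ 28 mod 29. Since this equals -1 (≡ 28), 18 is not a QR.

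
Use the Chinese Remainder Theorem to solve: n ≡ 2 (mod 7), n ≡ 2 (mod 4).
M = 7 × 4 = 28. M₁ = 4, y₁ ≡ 2 (mod 7). M₂ = 7, y₂ ≡ 3 (mod 4). n = 2×4×2 + 2×7×3 ≡ 2 (mod 28)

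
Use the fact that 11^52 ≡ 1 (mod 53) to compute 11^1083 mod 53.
By Fermat: 11^{52} ≡ 1 (mod 53). 1083 ≡ 43 (mod 52). So 11^{1083} ≡ 11^{43} ≡ 40 (mod 53)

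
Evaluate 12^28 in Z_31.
By repeated squaring (mod 31): 12^{1}≡12, 12^{2}≡20, 12^{4}≡28, 12^{8}≡9, 12^{16}≡19. Then 12^{28} = 12^{16+8+4} ≡ 19 × 9 × 28 ≡ 14 (mod 31)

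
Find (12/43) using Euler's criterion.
(12/43) = 12^{21} mod 43 = -1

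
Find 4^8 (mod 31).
By repeated squaring (mod 31): 4^{1}≡4, 4^{2}≡16, 4^{4}≡8, 4^{8}≡2. So 4^{8} ≡ 2 (mod 31)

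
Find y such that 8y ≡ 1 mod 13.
Since 13 is prime, by Fermat 8^(-1) ≡ 8^{11} ≡ 5 mod 13. Verify: 8 × 5 = 40 ≡ 1 mod 13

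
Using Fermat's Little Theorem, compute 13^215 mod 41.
By Fermat: 13^{40} ≡ 1 mod 41. 215 ≡ 15 mod 40. So 13^{215} ≡ 13^{15} ≡ 14 mod 41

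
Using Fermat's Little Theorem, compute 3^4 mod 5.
By Fermat's Little Theorem, 3^{4} ≡ 1 mod 5 since 5 is prime and gcd(3, 5) = 1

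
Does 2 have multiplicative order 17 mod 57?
Powers of 2 mod 57: 2^1≡2, 2^2≡4, 2^3≡8, 2^4≡16, 2^5≡32, 2^6≡7, 2^7≡14, 2^8≡28, 2^9≡56, 2^10≡55, 2^11≡53, 2^12≡49, 2^13≡41, 2^14≡25, 2^15≡50, 2^16≡43, 2^17≡29, 2^18≡1. 2^17≡29≢1, so ord ≠ 17. No, the actual order is 18.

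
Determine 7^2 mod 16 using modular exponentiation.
7^{2} = 49 ≡ 1 (mod 16)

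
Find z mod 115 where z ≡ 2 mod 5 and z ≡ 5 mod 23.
M = 5 × 23 = 115. M₁ = 23, y₁ ≡ 2 mod 5. M₂ = 5, y₂ ≡ 14 mod 23. z = 2×23×2 + 5×5×14 ≡ 97 mod 115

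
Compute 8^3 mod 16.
8^{3} = 512 ≡ 0 (mod 16)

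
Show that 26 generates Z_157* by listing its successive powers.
26^1, 26^2, ..., 26^{156} mod 157: [26, 48, 149, 106, 87, 64, 94, 89, 116, 33, 73, 14, 50, 44, 45, 71, 119, 111, 60, 147, 54, 148, 80, 39, 72, 145, 2, 52, 96, 141, 55, 17, 128, 31, 21, 75, 66, 146, 28, 100, 88, 90, 142, 81, 65, 120, 137, 108, 139, 3, 78, 144, 133, 4, 104, 35, 125, 110, 34, 99, 62, 42, 150, 132, 135, 56, 43, 19, 23, 127, 5, 130, 83, 117, 59, 121, 6, 156, 131, 109, 8, 51, 70, 93, 63, 68, 41, 124, 84, 143, 107, 113, 112, 86, 38, 46, 97, 10, 103, 9, 77, 118, 85, 12, 155, 105, 61, 16, 102, 140, 29, 126, 136, 82, 91, 11, 129, 57, 69, 67, 15, 76, 92, 37, 20, 49, 18, 154, 79, 13, 24, 153, 53, 122, 32, 47, 123, 58, 95, 115, 7, 25, 22, 101, 114, 138, 134, 30, 152, 27, 74, 40, 98, 36, 151, 1]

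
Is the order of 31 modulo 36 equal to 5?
Powers of 31 mod 36: 31^1≡31, 31^2≡25, 31^3≡19, 31^4≡13, 31^5≡7, 31^6≡1. 31^5≡7≢1, so ord ≠ 5. No, the actual order is 6.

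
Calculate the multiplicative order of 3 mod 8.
Powers of 3 mod 8: 3^1≡3, 3^2≡1. Order = 2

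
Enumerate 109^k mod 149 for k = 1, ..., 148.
109^1, 109^2, ..., 109^{148} mod 149: [109, 110, 70, 31, 101, 132, 84, 67, 2, 69, 71, 140, 62, 53, 115, 19, 134, 4, 138, 142, 131, 124, 106, 81, 38, 119, 8, 127, 135, 113, 99, 63, 13, 76, 89, 16, 105, 121, 77, 49, 126, 26, 3, 29, 32, 61, 93, 5, 98, 103, 52, 6, 58, 64, 122, 37, 10, 47, 57, 104, 12, 116, 128, 95, 74, 20, 94, 114, 59, 24, 83, 107, 41, 148, 40, 39, 79, 118, 48, 17, 65, 82, 147, 80, 78, 9, 87, 96, 34, 130, 15, 145, 11, 7, 18, 25, 43, 68, 111, 30, 141, 22, 14, 36, 50, 86, 136, 73, 60, 133, 44, 28, 72, 100, 23, 123, 146, 120, 117, 88, 56, 144, 51, 46, 97, 143, 91, 85, 27, 112, 139, 102, 92, 45, 137, 33, 21, 54, 75, 129, 55, 35, 90, 125, 66, 42, 108, 1]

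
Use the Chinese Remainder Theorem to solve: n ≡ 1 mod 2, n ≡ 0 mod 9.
M = 2 × 9 = 18. M₁ = 9, y₁ ≡ 1 mod 2. M₂ = 2, y₂ ≡ 5 mod 9. n = 1×9×1 + 0×2×5 ≡ 9 mod 18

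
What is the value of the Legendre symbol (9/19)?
(9/19) = 9^{9} mod 19 = 1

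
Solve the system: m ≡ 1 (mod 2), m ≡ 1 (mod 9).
M = 2 × 9 = 18. M₁ = 9, y₁ ≡ 1 (mod 2). M₂ = 2, y₂ ≡ 5 (mod 9). m = 1×9×1 + 1×2×5 ≡ 1 (mod 18)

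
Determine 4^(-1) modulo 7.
Since 7 is prime, by Fermat 4^(-1) ≡ 4^{5} ≡ 2 (mod 7). Verify: 4 × 2 = 8 ≡ 1 (mod 7)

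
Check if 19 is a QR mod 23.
By Euler's criterion: 19^{11} ≡ 22 (mod 23). Since this equals -1 (≡ 22), 19 is not a QR.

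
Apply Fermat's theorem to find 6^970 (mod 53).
By Fermat: 6^{52} ≡ 1 (mod 53). 970 ≡ 34 (mod 52). So 6^{970} ≡ 6^{34} ≡ 46 (mod 53)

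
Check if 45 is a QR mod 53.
By Euler's criterion: 45^{26} ≡ 52 mod 53. Since this equals -1 (≡ 52), 45 is not a QR.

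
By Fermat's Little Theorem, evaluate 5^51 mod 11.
By Fermat: 5^{10} ≡ 1 mod 11. 51 = 5×10 + 1. So 5^{51} ≡ 5^{1} ≡ 5 mod 11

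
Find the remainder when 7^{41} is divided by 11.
By Fermat: 7^{10} ≡ 1 (mod 11). 41 = 4×10 + 1. So 7^{41} ≡ 7^{1} ≡ 7 (mod 11)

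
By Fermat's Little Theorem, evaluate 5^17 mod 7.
By Fermat: 5^{6} ≡ 1 (mod 7). 17 = 2×6 + 5. So 5^{17} ≡ 5^{5} ≡ 3 (mod 7)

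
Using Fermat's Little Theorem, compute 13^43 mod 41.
By Fermat: 13^{40} ≡ 1 mod 41. So 13^{43} = 13^{40} · 13^{3} ≡ 13^{3} ≡ 24 mod 41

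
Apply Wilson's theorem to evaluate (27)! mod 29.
(28)! = (27)! × (28) ≡ -1 (mod 29). So (27)! ≡ -1 × (28)^(-1) ≡ (-1)×(-1) = 1 (mod 29)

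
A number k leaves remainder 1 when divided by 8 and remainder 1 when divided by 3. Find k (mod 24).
M = 8 × 3 = 24. M₁ = 3, y₁ ≡ 3 (mod 8). M₂ = 8, y₂ ≡ 2 (mod 3). k = 1×3×3 + 1×8×2 ≡ 1 (mod 24)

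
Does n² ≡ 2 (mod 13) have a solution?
By Euler's criterion: 2^{6} ≡ 12 (mod 13). Since this equals -1 (≡ 12), 2 is not a QR.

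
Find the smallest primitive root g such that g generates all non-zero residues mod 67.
g = 2. Powers: [2, 4, 8, 16, 32, 64, 61, 55, ...] generates all 66 non-zero residues.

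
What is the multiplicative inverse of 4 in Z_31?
Since 31 is prime, by Fermat 4^(-1) ≡ 4^{29} ≡ 8 mod 31. Verify: 4 × 8 = 32 ≡ 1 mod 31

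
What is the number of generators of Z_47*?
Number of primitive roots mod 47 = φ(p-1) = φ(46) = 22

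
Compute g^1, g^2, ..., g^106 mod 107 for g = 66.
66^1, 66^2, ..., 66^{106} mod 107: [66, 76, 94, 105, 82, 62, 26, 4, 50, 90, 55, 99, 7, 34, 104, 16, 93, 39, 6, 75, 28, 29, 95, 64, 51, 49, 24, 86, 5, 9, 59, 42, 97, 89, 96, 23, 20, 36, 22, 61, 67, 35, 63, 92, 80, 37, 88, 30, 54, 33, 38, 47, 106, 41, 31, 13, 2, 25, 45, 81, 103, 57, 17, 52, 8, 100, 73, 3, 91, 14, 68, 101, 32, 79, 78, 12, 43, 56, 58, 83, 21, 102, 98, 48, 65, 10, 18, 11, 84, 87, 71, 85, 46, 40, 72, 44, 15, 27, 70, 19, 77, 53, 74, 69, 60, 1]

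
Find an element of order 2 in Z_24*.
5 has order 2 mod 24 since 5^{2} ≡ 1 mod 24 and no smaller power works.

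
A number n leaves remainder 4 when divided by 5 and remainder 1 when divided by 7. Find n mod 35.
M = 5 × 7 = 35. M₁ = 7, y₁ ≡ 3 mod 5. M₂ = 5, y₂ ≡ 3 mod 7. n = 4×7×3 + 1×5×3 ≡ 29 mod 35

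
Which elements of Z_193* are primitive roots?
There are φ(192) = 64 primitive roots mod 193: {5, 10, 15, 17, 19, 22, 26, 30, 34, 37, 38, 40, 41, 44, 45, 47, 51, 52, 53, 57, 58, 61, 66, 70, 73, 77, 78, 79, 80, 82, 90, 91, 102, 103, 111, 113, 114, 115, 116, 120, 123, 127, 132, 135, 136, 140, 141, 142, 146, 148, 149, 152, 153, 155, 156, 159, 163, 167, 171, 174, 176, 178, 183, 188}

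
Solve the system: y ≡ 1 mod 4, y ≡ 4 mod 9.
M = 4 × 9 = 36. M₁ = 9, y₁ ≡ 1 mod 4. M₂ = 4, y₂ ≡ 7 mod 9. y = 1×9×1 + 4×4×7 ≡ 13 mod 36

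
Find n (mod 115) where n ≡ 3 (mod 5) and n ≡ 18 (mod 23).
M = 5 × 23 = 115. M₁ = 23, y₁ ≡ 2 (mod 5). M₂ = 5, y₂ ≡ 14 (mod 23). n = 3×23×2 + 18×5×14 ≡ 18 (mod 115)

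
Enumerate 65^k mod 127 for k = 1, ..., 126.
65^1, 65^2, ..., 65^{126} mod 127: [65, 34, 51, 13, 83, 61, 28, 42, 63, 31, 110, 38, 57, 22, 33, 113, 106, 32, 48, 72, 108, 35, 116, 47, 7, 74, 111, 103, 91, 73, 46, 69, 40, 60, 90, 8, 12, 18, 27, 104, 29, 107, 97, 82, 123, 121, 118, 50, 75, 49, 10, 15, 86, 2, 3, 68, 102, 26, 39, 122, 56, 84, 126, 62, 93, 76, 114, 44, 66, 99, 85, 64, 96, 17, 89, 70, 105, 94, 14, 21, 95, 79, 55, 19, 92, 11, 80, 120, 53, 16, 24, 36, 54, 81, 58, 87, 67, 37, 119, 115, 109, 100, 23, 98, 20, 30, 45, 4, 6, 9, 77, 52, 78, 117, 112, 41, 125, 124, 59, 25, 101, 88, 5, 71, 43, 1]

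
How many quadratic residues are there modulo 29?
The squaring map on Z_29* is 2-to-1, so there are (28)/2 = 14 QRs.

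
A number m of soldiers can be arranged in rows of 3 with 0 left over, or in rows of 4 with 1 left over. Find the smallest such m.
M = 3 × 4 = 12. M₁ = 4, y₁ ≡ 1 mod 3. M₂ = 3, y₂ ≡ 3 mod 4. m = 0×4×1 + 1×3×3 ≡ 9 mod 12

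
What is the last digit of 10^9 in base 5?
By repeated squaring (mod 5): 10^{1}≡0, 10^{2}≡0, 10^{4}≡0, 10^{8}≡0. Then 10^{9} = 10^{8+1} ≡ 0 × 0 ≡ 0 (mod 5)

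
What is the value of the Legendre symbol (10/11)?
(10/11) = 10^{5} mod 11 = -1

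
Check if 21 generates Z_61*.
21^{12} ≡ 1 mod 61 and 12 < 60, so ord_61(21) = 12 ≠ 60 and 21 is not a primitive root.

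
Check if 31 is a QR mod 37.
By Euler's criterion: 31^{18} ≡ 36 (mod 37). Since this equals -1 (≡ 36), 31 is not a QR.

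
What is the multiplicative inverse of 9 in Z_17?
Since 17 is prime, by Fermat 9^(-1) ≡ 9^{15} ≡ 2 (mod 17). Verify: 9 × 2 = 18 ≡ 1 (mod 17)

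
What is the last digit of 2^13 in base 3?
Using Fermat: 2^{2} ≡ 1 mod 3. 13 ≡ 1 mod 2. So 2^{13} ≡ 2^{1} ≡ 2 mod 3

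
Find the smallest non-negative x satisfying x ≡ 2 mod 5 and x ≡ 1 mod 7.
M = 5 × 7 = 35. M₁ = 7, y₁ ≡ 3 mod 5. M₂ = 5, y₂ ≡ 3 mod 7. x = 2×7×3 + 1×5×3 ≡ 22 mod 35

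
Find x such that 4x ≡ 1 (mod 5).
Since 5 is prime, by Fermat 4^(-1) ≡ 4^{3} ≡ 4 (mod 5). Verify: 4 × 4 = 16 ≡ 1 (mod 5)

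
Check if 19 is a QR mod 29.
By Euler's criterion: 19^{14} ≡ 28 (mod 29). Since this equals -1 (≡ 28), 19 is not a QR.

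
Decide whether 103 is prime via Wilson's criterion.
(102)! mod 103 = 102. Since 102 ≡ -1 (mod 103), 103 is prime.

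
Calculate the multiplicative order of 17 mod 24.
Powers of 17 mod 24: 17^1≡17, 17^2≡1. ord_24(17) = 2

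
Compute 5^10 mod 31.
By repeated squaring mod 31: 5^{1}≡5, 5^{2}≡25, 5^{4}≡5, 5^{8}≡25. Then 5^{10} = 5^{8+2} ≡ 25 × 25 ≡ 5 mod 31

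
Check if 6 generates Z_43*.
6^{3} ≡ 1 mod 43 and 3 < 42, so ord_43(6) = 3 ≠ 42 and 6 is not a primitive root.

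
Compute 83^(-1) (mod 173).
Since 173 is prime, by Fermat 83^(-1) ≡ 83^{171} ≡ 148 (mod 173). Verify: 83 × 148 = 12284 ≡ 1 (mod 173)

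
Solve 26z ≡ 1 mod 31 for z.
Since 31 is prime, by Fermat 26^(-1) ≡ 26^{29} ≡ 6 mod 31. Verify: 26 × 6 = 156 ≡ 1 mod 31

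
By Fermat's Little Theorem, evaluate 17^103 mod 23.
By Fermat: 17^{22} ≡ 1 mod 23. 103 = 4×22 + 15. So 17^{103} ≡ 17^{15} ≡ 15 mod 23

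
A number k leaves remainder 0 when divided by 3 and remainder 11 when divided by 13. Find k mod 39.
M = 3 × 13 = 39. M₁ = 13, y₁ ≡ 1 mod 3. M₂ = 3, y₂ ≡ 9 mod 13. k = 0×13×1 + 11×3×9 ≡ 24 mod 39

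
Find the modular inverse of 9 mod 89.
Since 89 is prime, by Fermat 9^(-1) ≡ 9^{87} ≡ 10 mod 89. Verify: 9 × 10 = 90 ≡ 1 mod 89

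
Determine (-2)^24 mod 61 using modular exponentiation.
By repeated squaring mod 61: (-2)^{1}≡59, (-2)^{2}≡4, (-2)^{4}≡16, (-2)^{8}≡12, (-2)^{16}≡22. Then (-2)^{24} = (-2)^{16+8} ≡ 22 × 12 ≡ 20 mod 61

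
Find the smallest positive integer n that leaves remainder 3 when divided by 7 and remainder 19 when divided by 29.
M = 7 × 29 = 203. M₁ = 29, y₁ ≡ 1 (mod 7). M₂ = 7, y₂ ≡ 25 (mod 29). n = 3×29×1 + 19×7×25 ≡ 164 (mod 203)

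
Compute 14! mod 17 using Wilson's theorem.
(16)! = (14)! × (15) × (16) ≡ -1 mod 17. So (14)! ≡ -1 × [(16)(15)]^(-1) ≡ 8 mod 17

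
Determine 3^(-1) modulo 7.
Since 7 is prime, by Fermat 3^(-1) ≡ 3^{5} ≡ 5 mod 7. Verify: 3 × 5 = 15 ≡ 1 mod 7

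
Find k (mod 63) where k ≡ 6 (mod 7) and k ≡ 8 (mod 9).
M = 7 × 9 = 63. M₁ = 9, y₁ ≡ 4 (mod 7). M₂ = 7, y₂ ≡ 4 (mod 9). k = 6×9×4 + 8×7×4 ≡ 62 (mod 63)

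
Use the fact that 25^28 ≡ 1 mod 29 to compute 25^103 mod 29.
By Fermat: 25^{28} ≡ 1 mod 29. 103 = 3×28 + 19. So 25^{103} ≡ 25^{19} ≡ 20 mod 29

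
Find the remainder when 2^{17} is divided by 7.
By Fermat: 2^{6} ≡ 1 (mod 7). 17 = 2×6 + 5. So 2^{17} ≡ 2^{5} ≡ 4 (mod 7)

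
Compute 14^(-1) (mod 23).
Since 23 is prime, by Fermat 14^(-1) ≡ 14^{21} ≡ 5 (mod 23). Verify: 14 × 5 = 70 ≡ 1 (mod 23)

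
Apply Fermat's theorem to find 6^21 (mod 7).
By Fermat: 6^{6} ≡ 1 (mod 7). 21 = 3×6 + 3. So 6^{21} ≡ 6^{3} ≡ 6 (mod 7)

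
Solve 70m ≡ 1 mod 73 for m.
Since 73 is prime, by Fermat 70^(-1) ≡ 70^{71} ≡ 24 mod 73. Verify: 70 × 24 = 1680 ≡ 1 mod 73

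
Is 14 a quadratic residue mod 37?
By Euler's criterion: 14^{18} ≡ 36 mod 37. Since this equals -1 (≡ 36), 14 is not a QR.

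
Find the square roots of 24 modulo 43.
The square roots of 24 mod 43 are 14 and 29. Verify: 14² = 196 ≡ 24 mod 43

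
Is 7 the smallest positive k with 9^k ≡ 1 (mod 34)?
Powers of 9 mod 34: 9^1≡9, 9^2≡13, 9^3≡15, 9^4≡33, 9^5≡25, 9^6≡21, 9^7≡19, 9^8≡1. 9^7≡19≢1, so ord ≠ 7. No, the actual order is 8.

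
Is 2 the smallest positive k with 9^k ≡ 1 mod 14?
Powers of 9 mod 14: 9^1≡9, 9^2≡11, 9^3≡1. 9^2≡11≢1, so ord ≠ 2. No, the actual order is 3.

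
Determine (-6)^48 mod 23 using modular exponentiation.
Using Fermat: (-6)^{22} ≡ 1 (mod 23). 48 ≡ 4 (mod 22). So (-6)^{48} ≡ (-6)^{4} ≡ 8 (mod 23)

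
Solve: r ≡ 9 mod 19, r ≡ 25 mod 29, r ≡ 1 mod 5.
M = 19 × 29 × 5 = 2755. M₁ = 145, y₁ ≡ 8 mod 19. M₂ = 95, y₂ ≡ 11 mod 29. M₃ = 551, y₃ ≡ 1 mod 5. r = 9×145×8 + 25×95×11 + 1×551×1 ≡ 1301 mod 2755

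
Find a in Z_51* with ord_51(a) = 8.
25 has order 8 mod 51 since 25^{8} ≡ 1 (mod 51) and no smaller power works.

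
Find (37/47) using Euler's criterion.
(37/47) = 37^{23} mod 47 = 1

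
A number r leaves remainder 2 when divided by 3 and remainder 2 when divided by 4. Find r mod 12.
M = 3 × 4 = 12. M₁ = 4, y₁ ≡ 1 mod 3. M₂ = 3, y₂ ≡ 3 mod 4. r = 2×4×1 + 2×3×3 ≡ 2 mod 12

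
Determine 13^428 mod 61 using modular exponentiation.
Using Fermat: 13^{60} ≡ 1 (mod 61). 428 ≡ 8 (mod 60). So 13^{428} ≡ 13^{8} ≡ 47 (mod 61)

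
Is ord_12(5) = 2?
Powers of 5 mod 12: 5^1≡5, 5^2≡1. First k with 5^k≡1 is k=2. Yes, ord_12(5) = 2.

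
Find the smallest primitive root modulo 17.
g = 3. For each prime q|16: 3^{8}≡16, none ≡ 1, so ord_17(3) = 16 and 3 is a primitive root.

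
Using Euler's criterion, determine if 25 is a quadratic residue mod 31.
By Euler's criterion: 25^{15} ≡ 1 (mod 31). Since this equals 1, 25 is a QR.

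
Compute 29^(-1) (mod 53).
Since 53 is prime, by Fermat 29^(-1) ≡ 29^{51} ≡ 11 (mod 53). Verify: 29 × 11 = 319 ≡ 1 (mod 53)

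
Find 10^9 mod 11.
By repeated squaring mod 11: 10^{1}≡10, 10^{2}≡1, 10^{4}≡1, 10^{8}≡1. Then 10^{9} = 10^{8+1} ≡ 1 × 10 ≡ 10 mod 11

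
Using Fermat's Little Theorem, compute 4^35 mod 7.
By Fermat: 4^{6} ≡ 1 (mod 7). 35 = 5×6 + 5. So 4^{35} ≡ 4^{5} ≡ 2 (mod 7)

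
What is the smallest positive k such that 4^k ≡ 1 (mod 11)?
Powers of 4 mod 11: 4^1≡4, 4^2≡5, 4^3≡9, 4^4≡3, 4^5≡1. So the order of 4 is 5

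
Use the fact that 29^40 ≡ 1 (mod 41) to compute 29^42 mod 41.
By Fermat: 29^{40} ≡ 1 (mod 41). So 29^{42} = 29^{40} · 29^{2} ≡ 29^{2} ≡ 21 (mod 41)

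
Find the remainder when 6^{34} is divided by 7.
By Fermat: 6^{6} ≡ 1 mod 7. 34 = 5×6 + 4. So 6^{34} ≡ 6^{4} ≡ 1 mod 7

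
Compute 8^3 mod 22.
8^{3} = 512 ≡ 6 (mod 22)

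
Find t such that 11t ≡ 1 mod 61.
Since 61 is prime, by Fermat 11^(-1) ≡ 11^{59} ≡ 50 mod 61. Verify: 11 × 50 = 550 ≡ 1 mod 61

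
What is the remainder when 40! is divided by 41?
By Wilson's theorem, (40)! ≡ -1 ≡ 40 mod 41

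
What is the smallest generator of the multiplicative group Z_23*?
g = 5. For each prime q|22: 5^{11}≡22, 5^{2}≡2, none ≡ 1, so ord_23(5) = 22 and 5 is a primitive root.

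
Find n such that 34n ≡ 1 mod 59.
Since 59 is prime, by Fermat 34^(-1) ≡ 34^{57} ≡ 33 mod 59. Verify: 34 × 33 = 1122 ≡ 1 mod 59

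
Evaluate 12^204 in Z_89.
Using Fermat: 12^{88} ≡ 1 mod 89. 204 ≡ 28 mod 88. So 12^{204} ≡ 12^{28} ≡ 88 mod 89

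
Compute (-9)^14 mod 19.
By repeated squaring (mod 19): (-9)^{1}≡10, (-9)^{2}≡5, (-9)^{4}≡6, (-9)^{8}≡17. Then (-9)^{14} = (-9)^{8+4+2} ≡ 17 × 6 × 5 ≡ 16 (mod 19)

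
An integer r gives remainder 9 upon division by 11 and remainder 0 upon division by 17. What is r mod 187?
M = 11 × 17 = 187. M₁ = 17, y₁ ≡ 2 mod 11. M₂ = 11, y₂ ≡ 14 mod 17. r = 9×17×2 + 0×11×14 ≡ 119 mod 187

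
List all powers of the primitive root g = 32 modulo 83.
32^1, 32^2, ..., 32^{82} mod 83: [32, 28, 66, 37, 22, 40, 35, 41, 67, 69, 50, 23, 72, 63, 24, 21, 8, 7, 58, 30, 47, 10, 71, 31, 79, 38, 54, 68, 18, 78, 6, 26, 2, 64, 56, 49, 74, 44, 80, 70, 82, 51, 55, 17, 46, 61, 43, 48, 42, 16, 14, 33, 60, 11, 20, 59, 62, 75, 76, 25, 53, 36, 73, 12, 52, 4, 45, 29, 15, 65, 5, 77, 57, 81, 19, 27, 34, 9, 39, 3, 13, 1]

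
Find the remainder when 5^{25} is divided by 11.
By Fermat: 5^{10} ≡ 1 mod 11. 25 = 2×10 + 5. So 5^{25} ≡ 5^{5} ≡ 1 mod 11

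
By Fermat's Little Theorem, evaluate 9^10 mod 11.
By Fermat's Little Theorem, 9^{10} ≡ 1 (mod 11) since 11 is prime and gcd(9, 11) = 1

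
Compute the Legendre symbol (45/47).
(45/47) = 45^{23} mod 47 = -1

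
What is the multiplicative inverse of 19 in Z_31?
Since 31 is prime, by Fermat 19^(-1) ≡ 19^{29} ≡ 18 mod 31. Verify: 19 × 18 = 342 ≡ 1 mod 31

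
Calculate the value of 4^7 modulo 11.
By repeated squaring (mod 11): 4^{1}≡4, 4^{2}≡5, 4^{4}≡3. Then 4^{7} = 4^{4+2+1} ≡ 3 × 5 × 4 ≡ 5 (mod 11)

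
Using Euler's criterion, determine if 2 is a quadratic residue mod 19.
By Euler's criterion: 2^{9} ≡ 18 (mod 19). Since this equals -1 (≡ 18), 2 is not a QR.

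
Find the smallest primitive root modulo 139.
g = 2. For each prime q|138: 2^{69}≡138, 2^{46}≡96, 2^{6}≡64, none ≡ 1, so ord_139(2) = 138 and 2 is a primitive root.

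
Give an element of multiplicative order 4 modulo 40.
27 has order 4 mod 40 since 27^{4} ≡ 1 (mod 40) and no smaller power works.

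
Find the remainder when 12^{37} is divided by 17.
By Fermat: 12^{16} ≡ 1 (mod 17). 37 = 2×16 + 5. So 12^{37} ≡ 12^{5} ≡ 3 (mod 17)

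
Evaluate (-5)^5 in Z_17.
By repeated squaring (mod 17): (-5)^{1}≡12, (-5)^{2}≡8, (-5)^{4}≡13. Then (-5)^{5} = (-5)^{4+1} ≡ 13 × 12 ≡ 3 (mod 17)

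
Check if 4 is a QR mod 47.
By Euler's criterion: 4^{23} ≡ 1 mod 47. Since this equals 1, 4 is a QR.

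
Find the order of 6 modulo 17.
Powers of 6 mod 17: 6^1≡6, 6^2≡2, 6^3≡12, 6^4≡4, 6^5≡7, 6^6≡8, 6^7≡14, 6^8≡16, 6^9≡11, 6^10≡15, 6^11≡5, 6^12≡13, 6^13≡10, 6^14≡9, 6^15≡3, 6^16≡1. So the order of 6 is 16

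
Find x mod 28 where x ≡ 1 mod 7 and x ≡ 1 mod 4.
M = 7 × 4 = 28. M₁ = 4, y₁ ≡ 2 mod 7. M₂ = 7, y₂ ≡ 3 mod 4. x = 1×4×2 + 1×7×3 ≡ 1 mod 28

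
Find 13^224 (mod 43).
Using Fermat: 13^{42} ≡ 1 (mod 43). 224 ≡ 14 (mod 42). So 13^{224} ≡ 13^{14} ≡ 6 (mod 43)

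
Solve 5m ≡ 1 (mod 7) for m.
Since 7 is prime, by Fermat 5^(-1) ≡ 5^{5} ≡ 3 (mod 7). Verify: 5 × 3 = 15 ≡ 1 (mod 7)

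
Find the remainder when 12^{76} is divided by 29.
By Fermat: 12^{28} ≡ 1 (mod 29). 76 = 2×28 + 20. So 12^{76} ≡ 12^{20} ≡ 1 (mod 29)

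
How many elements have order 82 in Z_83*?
There are φ(83-1) = φ(82) = 40 primitive roots modulo 83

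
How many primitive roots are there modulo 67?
There are φ(67-1) = φ(66) = 20 primitive roots modulo 67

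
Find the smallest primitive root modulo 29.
g = 2. Powers: [2, 4, 8, 16, 3, 6, 12, 24, 19, ...] generates all 28 non-zero residues.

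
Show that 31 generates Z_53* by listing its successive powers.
31^1, 31^2, ..., 31^{52} mod 53: [31, 7, 5, 49, 35, 25, 33, 16, 19, 6, 27, 42, 30, 29, 51, 44, 39, 43, 8, 36, 3, 40, 21, 15, 41, 52, 22, 46, 48, 4, 18, 28, 20, 37, 34, 47, 26, 11, 23, 24, 2, 9, 14, 10, 45, 17, 50, 13, 32, 38, 12, 1]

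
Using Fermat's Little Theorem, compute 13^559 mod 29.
By Fermat: 13^{28} ≡ 1 mod 29. 559 ≡ 27 mod 28. So 13^{559} ≡ 13^{27} ≡ 9 mod 29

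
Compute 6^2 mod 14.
6^{2} = 36 ≡ 8 mod 14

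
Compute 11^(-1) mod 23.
Since 23 is prime, by Fermat 11^(-1) ≡ 11^{21} ≡ 21 mod 23. Verify: 11 × 21 = 231 ≡ 1 mod 23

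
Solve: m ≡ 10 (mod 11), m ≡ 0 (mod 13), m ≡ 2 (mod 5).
M = 11 × 13 × 5 = 715. M₁ = 65, y₁ ≡ 10 (mod 11). M₂ = 55, y₂ ≡ 9 (mod 13). M₃ = 143, y₃ ≡ 2 (mod 5). m = 10×65×10 + 0×55×9 + 2×143×2 ≡ 637 (mod 715)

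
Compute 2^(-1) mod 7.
Since 7 is prime, by Fermat 2^(-1) ≡ 2^{5} ≡ 4 mod 7. Verify: 2 × 4 = 8 ≡ 1 mod 7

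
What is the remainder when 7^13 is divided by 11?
Using Fermat: 7^{10} ≡ 1 mod 11. 13 ≡ 3 mod 10. So 7^{13} ≡ 7^{3} ≡ 2 mod 11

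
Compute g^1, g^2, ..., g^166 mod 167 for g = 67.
67^1, 67^2, ..., 67^{166} mod 167: [67, 147, 163, 66, 80, 16, 70, 14, 103, 54, 111, 89, 118, 57, 145, 29, 106, 88, 51, 77, 149, 130, 26, 72, 148, 63, 46, 76, 82, 150, 30, 6, 68, 47, 143, 62, 146, 96, 86, 84, 117, 157, 165, 33, 40, 8, 35, 7, 135, 27, 139, 128, 59, 112, 156, 98, 53, 44, 109, 122, 158, 65, 13, 36, 74, 115, 23, 38, 41, 75, 15, 3, 34, 107, 155, 31, 73, 48, 43, 42, 142, 162, 166, 100, 20, 4, 101, 87, 151, 97, 153, 64, 113, 56, 78, 49, 110, 22, 138, 61, 79, 116, 90, 18, 37, 141, 95, 19, 104, 121, 91, 85, 17, 137, 161, 99, 120, 24, 105, 21, 71, 81, 83, 50, 10, 2, 134, 127, 159, 132, 160, 32, 140, 28, 39, 108, 55, 11, 69, 114, 123, 58, 45, 9, 102, 154, 131, 93, 52, 144, 129, 126, 92, 152, 164, 133, 60, 12, 136, 94, 119, 124, 125, 25, 5, 1]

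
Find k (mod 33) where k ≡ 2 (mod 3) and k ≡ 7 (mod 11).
M = 3 × 11 = 33. M₁ = 11, y₁ ≡ 2 (mod 3). M₂ = 3, y₂ ≡ 4 (mod 11). k = 2×11×2 + 7×3×4 ≡ 29 (mod 33)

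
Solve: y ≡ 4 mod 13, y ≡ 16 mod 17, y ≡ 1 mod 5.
M = 13 × 17 × 5 = 1105. M₁ = 85, y₁ ≡ 2 mod 13. M₂ = 65, y₂ ≡ 11 mod 17. M₃ = 221, y₃ ≡ 1 mod 5. y = 4×85×2 + 16×65×11 + 1×221×1 ≡ 186 mod 1105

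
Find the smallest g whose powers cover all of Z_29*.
g = 2. For each prime q|28: 2^{14}≡28, 2^{4}≡16, none ≡ 1, so ord_29(2) = 28 and 2 is a primitive root.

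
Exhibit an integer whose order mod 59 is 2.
58 has order 2 mod 59 since 58^{2} ≡ 1 (mod 59) and no smaller power works.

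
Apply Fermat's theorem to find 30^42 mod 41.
By Fermat: 30^{40} ≡ 1 mod 41. So 30^{42} = 30^{40} · 30^{2} ≡ 30^{2} ≡ 39 mod 41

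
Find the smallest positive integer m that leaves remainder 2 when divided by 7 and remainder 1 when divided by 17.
M = 7 × 17 = 119. M₁ = 17, y₁ ≡ 5 mod 7. M₂ = 7, y₂ ≡ 5 mod 17. m = 2×17×5 + 1×7×5 ≡ 86 mod 119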